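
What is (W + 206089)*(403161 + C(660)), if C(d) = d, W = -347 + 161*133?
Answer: 91729959255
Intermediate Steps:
W = 21066 (W = -347 + 21413 = 21066)
(W + 206089)*(403161 + C(660)) = (21066 + 206089)*(403161 + 660) = 227155*403821 = 91729959255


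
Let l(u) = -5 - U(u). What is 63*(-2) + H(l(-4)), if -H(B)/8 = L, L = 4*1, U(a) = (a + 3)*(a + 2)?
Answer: -158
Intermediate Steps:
U(a) = (2 + a)*(3 + a) (U(a) = (3 + a)*(2 + a) = (2 + a)*(3 + a))
l(u) = -11 - u² - 5*u (l(u) = -5 - (6 + u² + 5*u) = -5 + (-6 - u² - 5*u) = -11 - u² - 5*u)
L = 4
H(B) = -32 (H(B) = -8*4 = -32)
63*(-2) + H(l(-4)) = 63*(-2) - 32 = -126 - 32 = -158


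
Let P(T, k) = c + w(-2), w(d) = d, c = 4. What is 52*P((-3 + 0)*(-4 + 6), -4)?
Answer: 104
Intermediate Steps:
P(T, k) = 2 (P(T, k) = 4 - 2 = 2)
52*P((-3 + 0)*(-4 + 6), -4) = 52*2 = 104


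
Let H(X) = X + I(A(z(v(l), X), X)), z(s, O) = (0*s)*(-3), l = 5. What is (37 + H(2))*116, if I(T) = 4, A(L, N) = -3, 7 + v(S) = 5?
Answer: 4988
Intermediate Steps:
v(S) = -2 (v(S) = -7 + 5 = -2)
z(s, O) = 0 (z(s, O) = 0*(-3) = 0)
H(X) = 4 + X (H(X) = X + 4 = 4 + X)
(37 + H(2))*116 = (37 + (4 + 2))*116 = (37 + 6)*116 = 43*116 = 4988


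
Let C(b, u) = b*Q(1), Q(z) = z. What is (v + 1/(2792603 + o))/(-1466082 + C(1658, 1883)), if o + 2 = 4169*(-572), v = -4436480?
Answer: 1809786595839/597386875592 ≈ 3.0295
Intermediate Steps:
o = -2384670 (o = -2 + 4169*(-572) = -2 - 2384668 = -2384670)
C(b, u) = b (C(b, u) = b*1 = b)
(v + 1/(2792603 + o))/(-1466082 + C(1658, 1883)) = (-4436480 + 1/(2792603 - 2384670))/(-1466082 + 1658) = (-4436480 + 1/407933)/(-1464424) = (-4436480 + 1/407933)*(-1/1464424) = -1809786595839/407933*(-1/1464424) = 1809786595839/597386875592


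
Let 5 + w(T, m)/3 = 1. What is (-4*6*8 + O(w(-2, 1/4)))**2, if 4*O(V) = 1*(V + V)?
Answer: 39204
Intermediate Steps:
w(T, m) = -12 (w(T, m) = -15 + 3*1 = -15 + 3 = -12)
O(V) = V/2 (O(V) = (1*(V + V))/4 = (1*(2*V))/4 = (2*V)/4 = V/2)
(-4*6*8 + O(w(-2, 1/4)))**2 = (-4*6*8 + (1/2)*(-12))**2 = (-24*8 - 6)**2 = (-192 - 6)**2 = (-198)**2 = 39204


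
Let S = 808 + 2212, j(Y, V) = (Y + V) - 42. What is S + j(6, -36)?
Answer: 2948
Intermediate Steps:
j(Y, V) = -42 + V + Y (j(Y, V) = (V + Y) - 42 = -42 + V + Y)
S = 3020
S + j(6, -36) = 3020 + (-42 - 36 + 6) = 3020 - 72 = 2948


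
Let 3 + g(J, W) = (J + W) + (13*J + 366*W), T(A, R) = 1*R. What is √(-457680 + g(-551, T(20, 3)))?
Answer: 2*I*√116074 ≈ 681.39*I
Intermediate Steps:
T(A, R) = R
g(J, W) = -3 + 14*J + 367*W (g(J, W) = -3 + ((J + W) + (13*J + 366*W)) = -3 + (14*J + 367*W) = -3 + 14*J + 367*W)
√(-457680 + g(-551, T(20, 3))) = √(-457680 + (-3 + 14*(-551) + 367*3)) = √(-457680 + (-3 - 7714 + 1101)) = √(-457680 - 6616) = √(-464296) = 2*I*√116074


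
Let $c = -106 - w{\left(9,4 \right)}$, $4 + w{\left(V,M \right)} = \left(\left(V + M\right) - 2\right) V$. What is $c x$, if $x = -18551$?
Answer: $3728751$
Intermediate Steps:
$w{\left(V,M \right)} = -4 + V \left(-2 + M + V\right)$ ($w{\left(V,M \right)} = -4 + \left(\left(V + M\right) - 2\right) V = -4 + \left(\left(M + V\right) - 2\right) V = -4 + \left(-2 + M + V\right) V = -4 + V \left(-2 + M + V\right)$)
$c = -201$ ($c = -106 - \left(-4 + 9^{2} - 18 + 4 \cdot 9\right) = -106 - \left(-4 + 81 - 18 + 36\right) = -106 - 95 = -201$)
$c x = \left(-201\right) \left(-18551\right) = 3728751$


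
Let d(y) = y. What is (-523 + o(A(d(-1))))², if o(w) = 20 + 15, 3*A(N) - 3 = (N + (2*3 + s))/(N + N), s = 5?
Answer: 238144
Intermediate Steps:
A(N) = 1 + (11 + N)/(6*N) (A(N) = 1 + ((N + (2*3 + 5))/(N + N))/3 = 1 + ((N + (6 + 5))/((2*N)))/3 = 1 + ((N + 11)*(1/(2*N)))/3 = 1 + ((11 + N)*(1/(2*N)))/3 = 1 + ((11 + N)/(2*N))/3 = 1 + (11 + N)/(6*N))
o(w) = 35
(-523 + o(A(d(-1))))² = (-523 + 35)² = (-488)² = 238144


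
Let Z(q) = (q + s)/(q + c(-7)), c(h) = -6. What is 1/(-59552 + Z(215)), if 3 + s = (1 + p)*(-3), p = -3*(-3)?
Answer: -209/12446186 ≈ -1.6792e-5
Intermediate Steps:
p = 9
s = -33 (s = -3 + (1 + 9)*(-3) = -3 + 10*(-3) = -3 - 30 = -33)
Z(q) = (-33 + q)/(-6 + q) (Z(q) = (q - 33)/(q - 6) = (-33 + q)/(-6 + q))
1/(-59552 + Z(215)) = 1/(-59552 + (-33 + 215)/(-6 + 215)) = 1/(-59552 + 182/209) = 1/(-12446186/209) = -209/12446186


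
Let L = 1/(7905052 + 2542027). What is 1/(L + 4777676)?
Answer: 10447079/49912758608405 ≈ 2.0931e-7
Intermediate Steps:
L = 1/10447079 ≈ 9.5721e-8
1/(L + 4777676) = 1/(1/10447079 + 4777676) = 1/(49912758608405/10447079) = 10447079/49912758608405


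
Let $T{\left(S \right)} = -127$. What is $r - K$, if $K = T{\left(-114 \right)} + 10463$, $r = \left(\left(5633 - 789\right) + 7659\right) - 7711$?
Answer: $-5544$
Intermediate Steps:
$r = 4792$ ($r = \left(\left(5633 - 789\right) + 7659\right) - 7711 = \left(4844 + 7659\right) - 7711 = 12503 - 7711 = 4792$)
$K = 10336$ ($K = -127 + 10463 = 10336$)
$r - K = 4792 - 10336 = -5544$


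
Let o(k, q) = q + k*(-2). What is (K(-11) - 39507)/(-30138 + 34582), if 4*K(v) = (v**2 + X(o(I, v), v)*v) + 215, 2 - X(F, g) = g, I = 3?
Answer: -157835/17776 ≈ -8.8791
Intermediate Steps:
o(k, q) = q - 2*k
X(F, g) = 2 - g
K(v) = 215/4 + v**2/4 + v*(2 - v)/4 (K(v) = ((v**2 + (2 - v)*v) + 215)/4 = ((v**2 + v*(2 - v)) + 215)/4 = (215 + v**2 + v*(2 - v))/4 = 215/4 + v**2/4 + v*(2 - v)/4)
(K(-11) - 39507)/(-30138 + 34582) = ((215/4 + (1/2)*(-11)) - 39507)/(-30138 + 34582) = ((215/4 - 11/2) - 39507)/4444 = (193/4 - 39507)*(1/4444) = -157835/4*1/4444 = -157835/17776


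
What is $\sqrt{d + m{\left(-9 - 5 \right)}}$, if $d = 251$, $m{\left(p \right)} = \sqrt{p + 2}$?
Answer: $\sqrt{251 + 2 i \sqrt{3}} \approx 15.843 + 0.1093 i$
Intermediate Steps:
$m{\left(p \right)} = \sqrt{2 + p}$
$\sqrt{d + m{\left(-9 - 5 \right)}} = \sqrt{251 + \sqrt{2 - 14}} = \sqrt{251 + \sqrt{-12}} = \sqrt{251 + 2 i \sqrt{3}}$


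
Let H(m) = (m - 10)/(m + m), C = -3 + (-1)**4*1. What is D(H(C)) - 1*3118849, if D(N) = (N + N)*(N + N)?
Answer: -3118813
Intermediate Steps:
C = -2 (C = -3 + 1*1 = -3 + 1 = -2)
H(m) = (-10 + m)/(2*m) (H(m) = (-10 + m)/((2*m)) = (-10 + m)*(1/(2*m)) = (-10 + m)/(2*m))
D(N) = 4*N**2 (D(N) = (2*N)*(2*N) = 4*N**2)
D(H(C)) - 1*3118849 = 4*((1/2)*(-10 - 2)/(-2))**2 - 1*3118849 = 4*((1/2)*(-1/2)*(-12))**2 - 3118849 = 4*3**2 - 3118849 = 4*9 - 3118849 = 36 - 3118849 = -3118813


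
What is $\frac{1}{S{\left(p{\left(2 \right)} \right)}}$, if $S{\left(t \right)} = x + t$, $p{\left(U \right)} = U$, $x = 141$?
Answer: $\frac{1}{143} \approx 0.006993$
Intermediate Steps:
$S{\left(t \right)} = 141 + t$
$\frac{1}{S{\left(p{\left(2 \right)} \right)}} = \frac{1}{141 + 2} = \frac{1}{143}$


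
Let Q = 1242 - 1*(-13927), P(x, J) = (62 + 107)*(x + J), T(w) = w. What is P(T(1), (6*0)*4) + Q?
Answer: 15338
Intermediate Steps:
P(x, J) = 169*J + 169*x (P(x, J) = 169*(J + x) = 169*J + 169*x)
Q = 15169 (Q = 1242 + 13927 = 15169)
P(T(1), (6*0)*4) + Q = (169*((6*0)*4) + 169*1) + 15169 = (169*(0*4) + 169) + 15169 = (169*0 + 169) + 15169 = (0 + 169) + 15169 = 169 + 15169 = 15338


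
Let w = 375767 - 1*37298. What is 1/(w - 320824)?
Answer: 1/17645 ≈ 5.6673e-5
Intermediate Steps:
w = 338469 (w = 375767 - 37298 = 338469)
1/(w - 320824) = 1/(338469 - 320824) = 1/17645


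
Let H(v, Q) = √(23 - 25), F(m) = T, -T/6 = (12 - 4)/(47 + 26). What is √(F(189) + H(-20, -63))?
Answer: √(-3504 + 5329*I*√2)/73 ≈ 0.67159 + 1.0529*I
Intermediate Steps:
T = -48/73 (T = -6*(12 - 4)/(47 + 26) = -48/73 ≈ -0.65753)
F(m) = -48/73
H(v, Q) = I*√2 (H(v, Q) = √(-2) = I*√2)
√(F(189) + H(-20, -63)) = √(-48/73 + I*√2)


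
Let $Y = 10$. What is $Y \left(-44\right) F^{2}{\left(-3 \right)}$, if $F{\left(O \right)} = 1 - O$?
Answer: $-7040$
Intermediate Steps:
$Y \left(-44\right) F^{2}{\left(-3 \right)} = 10 \left(-44\right) \left(1 - -3\right)^{2} = - 440 \left(1 + 3\right)^{2} = - 440 \cdot 4^{2} = \left(-440\right) 16 = -7040$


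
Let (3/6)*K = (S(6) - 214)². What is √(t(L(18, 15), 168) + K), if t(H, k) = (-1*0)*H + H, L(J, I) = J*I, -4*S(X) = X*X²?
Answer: √143918 ≈ 379.37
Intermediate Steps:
S(X) = -X³/4 (S(X) = -X*X²/4 = -X³/4)
L(J, I) = I*J
t(H, k) = H (t(H, k) = 0*H + H = 0 + H = H)
K = 143648 (K = 2*(-¼*6³ - 214)² = 2*(-¼*216 - 214)² = 2*(-54 - 214)² = 2*(-268)² = 2*71824 = 143648)
√(t(L(18, 15), 168) + K) = √(15*18 + 143648) = √(270 + 143648) = √143918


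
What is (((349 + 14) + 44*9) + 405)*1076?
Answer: 1252464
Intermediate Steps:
(((349 + 14) + 44*9) + 405)*1076 = ((363 + 396) + 405)*1076 = (759 + 405)*1076 = 1164*1076 = 1252464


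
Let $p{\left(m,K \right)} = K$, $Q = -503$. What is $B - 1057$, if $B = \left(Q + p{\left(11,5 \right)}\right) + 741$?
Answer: $-814$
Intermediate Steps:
$B = 243$ ($B = \left(-503 + 5\right) + 741 = -498 + 741 = 243$)
$B - 1057 = 243 - 1057 = -814$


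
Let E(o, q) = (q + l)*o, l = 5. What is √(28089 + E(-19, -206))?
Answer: 2*√7977 ≈ 178.63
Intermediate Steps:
E(o, q) = o*(5 + q) (E(o, q) = (q + 5)*o = (5 + q)*o = o*(5 + q))
√(28089 + E(-19, -206)) = √(28089 - 19*(5 - 206)) = √(28089 - 19*(-201)) = √(28089 + 3819) = √31908 = 2*√7977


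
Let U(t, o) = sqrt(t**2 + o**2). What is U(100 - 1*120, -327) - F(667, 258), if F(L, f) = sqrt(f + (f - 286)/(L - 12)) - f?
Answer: 258 + sqrt(107329) - sqrt(110670110)/655 ≈ 569.55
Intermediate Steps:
U(t, o) = sqrt(o**2 + t**2)
F(L, f) = sqrt(f + (-286 + f)/(-12 + L)) - f
U(100 - 1*120, -327) - F(667, 258) = sqrt((-327)**2 + (100 - 1*120)**2) - (sqrt((-286 + 258 + 258*(-12 + 667))/(-12 + 667)) - 1*258) = sqrt(106929 + (100 - 120)**2) - (sqrt((-286 + 258 + 258*655)/655) - 258) = sqrt(106929 + (-20)**2) - (sqrt((-286 + 258 + 168990)/655) - 258) = sqrt(106929 + 400) - (sqrt((1/655)*168962) - 258) = sqrt(107329) - (sqrt(168962/655) - 258) = sqrt(107329) - (sqrt(110670110)/655 - 258) = sqrt(107329) - (-258 + sqrt(110670110)/655) = sqrt(107329) + (258 - sqrt(110670110)/655) = 258 + sqrt(107329) - sqrt(110670110)/655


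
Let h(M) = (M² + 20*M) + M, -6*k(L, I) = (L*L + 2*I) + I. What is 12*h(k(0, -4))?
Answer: 552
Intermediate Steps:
k(L, I) = -I/2 - L²/6 (k(L, I) = -((L*L + 2*I) + I)/6 = -((L² + 2*I) + I)/6 = -(L² + 3*I)/6 = -I/2 - L²/6)
h(M) = M² + 21*M
12*h(k(0, -4)) = 12*((-½*(-4) - ⅙*0²)*(21 + (-½*(-4) - ⅙*0²))) = 12*((2 - ⅙*0)*(21 + (2 - ⅙*0))) = 12*((2 + 0)*(21 + (2 + 0))) = 12*(2*(21 + 2)) = 12*(2*23) = 12*46 = 552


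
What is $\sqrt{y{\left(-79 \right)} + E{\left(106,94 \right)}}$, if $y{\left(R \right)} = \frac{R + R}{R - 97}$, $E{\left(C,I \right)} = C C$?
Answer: $\frac{\sqrt{21754634}}{44} \approx 106.0$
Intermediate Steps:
$E{\left(C,I \right)} = C^{2}$
$y{\left(R \right)} = \frac{2 R}{-97 + R}$
$\sqrt{y{\left(-79 \right)} + E{\left(106,94 \right)}} = \sqrt{2 \left(-79\right) \frac{1}{-97 - 79} + 106^{2}} = \sqrt{2 \left(-79\right) \frac{1}{-176} + 11236} = \sqrt{2 \left(-79\right) \left(- \frac{1}{176}\right) + 11236} = \sqrt{\frac{79}{88} + 11236} = \sqrt{\frac{988847}{88}} = \frac{\sqrt{21754634}}{44}$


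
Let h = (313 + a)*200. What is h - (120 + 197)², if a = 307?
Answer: 23511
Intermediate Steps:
h = 124000 (h = (313 + 307)*200 = 620*200 = 124000)
h - (120 + 197)² = 124000 - (120 + 197)² = 124000 - 1*317² = 124000 - 1*100489 = 124000 - 100489 = 23511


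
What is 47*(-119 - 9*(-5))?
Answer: -3478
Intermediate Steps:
47*(-119 - 9*(-5)) = 47*(-119 + 45) = 47*(-74) = -3478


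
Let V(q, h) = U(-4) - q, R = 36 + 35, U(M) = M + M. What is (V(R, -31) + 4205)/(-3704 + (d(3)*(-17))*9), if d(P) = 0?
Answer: -2063/1852 ≈ -1.1139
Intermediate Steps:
U(M) = 2*M
R = 71
V(q, h) = -8 - q (V(q, h) = 2*(-4) - q = -8 - q)
(V(R, -31) + 4205)/(-3704 + (d(3)*(-17))*9) = ((-8 - 1*71) + 4205)/(-3704 + (0*(-17))*9) = ((-8 - 71) + 4205)/(-3704 + 0*9) = (-79 + 4205)/(-3704 + 0) = 4126/(-3704) = 4126*(-1/3704) = -2063/1852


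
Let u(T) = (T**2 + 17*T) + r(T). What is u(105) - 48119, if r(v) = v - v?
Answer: -35309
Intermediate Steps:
r(v) = 0
u(T) = T**2 + 17*T (u(T) = (T**2 + 17*T) + 0 = T**2 + 17*T)
u(105) - 48119 = 105*(17 + 105) - 48119 = 105*122 - 48119 = 12810 - 48119 = -35309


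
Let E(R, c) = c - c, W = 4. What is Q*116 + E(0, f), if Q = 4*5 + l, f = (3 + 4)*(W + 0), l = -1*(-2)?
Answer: 2552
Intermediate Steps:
l = 2
f = 28 (f = (3 + 4)*(4 + 0) = 7*4 = 28)
E(R, c) = 0
Q = 22 (Q = 4*5 + 2 = 20 + 2 = 22)
Q*116 + E(0, f) = 22*116 + 0 = 2552 + 0 = 2552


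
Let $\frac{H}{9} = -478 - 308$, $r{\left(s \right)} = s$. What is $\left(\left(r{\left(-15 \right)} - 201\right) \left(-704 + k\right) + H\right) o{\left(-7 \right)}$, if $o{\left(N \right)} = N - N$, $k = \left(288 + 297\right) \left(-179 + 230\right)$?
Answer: $0$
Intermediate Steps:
$k = 29835$ ($k = 585 \cdot 51 = 29835$)
$H = -7074$ ($H = 9 \left(-478 - 308\right) = 9 \left(-786\right) = -7074$)
$o{\left(N \right)} = 0$
$\left(\left(r{\left(-15 \right)} - 201\right) \left(-704 + k\right) + H\right) o{\left(-7 \right)} = \left(\left(-15 - 201\right) \left(-704 + 29835\right) - 7074\right) 0 = \left(\left(-216\right) 29131 - 7074\right) 0 = \left(-6292296 - 7074\right) 0 = \left(-6299370\right) 0 = 0$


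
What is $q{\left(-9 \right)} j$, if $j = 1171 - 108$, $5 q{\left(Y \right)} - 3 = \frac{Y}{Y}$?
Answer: $\frac{4252}{5} \approx 850.4$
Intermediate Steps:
$q{\left(Y \right)} = \frac{4}{5}$ ($q{\left(Y \right)} = \frac{3}{5} + \frac{Y \frac{1}{Y}}{5} = \frac{3}{5} + \frac{1}{5} \cdot 1 = \frac{3}{5} + \frac{1}{5} = \frac{4}{5}$)
$j = 1063$ ($j = 1171 - 108 = 1063$)
$q{\left(-9 \right)} j = \frac{4}{5} \cdot 1063 = \frac{4252}{5}$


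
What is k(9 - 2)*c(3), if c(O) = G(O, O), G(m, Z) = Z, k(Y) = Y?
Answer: 21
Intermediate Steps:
c(O) = O
k(9 - 2)*c(3) = (9 - 2)*3 = 7*3 = 21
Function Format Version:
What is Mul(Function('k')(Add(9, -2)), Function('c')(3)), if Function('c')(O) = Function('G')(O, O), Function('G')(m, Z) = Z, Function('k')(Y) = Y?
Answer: 21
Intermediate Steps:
Function('c')(O) = O
Mul(Function('k')(Add(9, -2)), Function('c')(3)) = Mul(Add(9, -2), 3) = Mul(7, 3) = 21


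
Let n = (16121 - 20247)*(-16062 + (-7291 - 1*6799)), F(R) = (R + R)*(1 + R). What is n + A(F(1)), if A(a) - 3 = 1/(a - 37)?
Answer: 4105436114/33 ≈ 1.2441e+8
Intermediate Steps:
F(R) = 2*R*(1 + R) (F(R) = (2*R)*(1 + R) = 2*R*(1 + R))
A(a) = 3 + 1/(-37 + a) (A(a) = 3 + 1/(a - 37) = 3 + 1/(-37 + a))
n = 124407152 (n = -4126*(-16062 + (-7291 - 6799)) = -4126*(-16062 - 14090) = -4126*(-30152) = 124407152)
n + A(F(1)) = 124407152 + (-110 + 3*(2*1*(1 + 1)))/(-37 + 2*1*(1 + 1)) = 124407152 + (-110 + 3*(2*1*2))/(-37 + 2*1*2) = 124407152 + (-110 + 3*4)/(-37 + 4) = 124407152 + (-110 + 12)/(-33) = 124407152 - 1/33*(-98) = 124407152 + 98/33 = 4105436114/33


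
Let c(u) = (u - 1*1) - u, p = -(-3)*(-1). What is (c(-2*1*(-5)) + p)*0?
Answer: 0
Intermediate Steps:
p = -3 (p = -1*3 = -3)
c(u) = -1 (c(u) = (u - 1) - u = (-1 + u) - u = -1)
(c(-2*1*(-5)) + p)*0 = (-1 - 3)*0 = -4*0 = 0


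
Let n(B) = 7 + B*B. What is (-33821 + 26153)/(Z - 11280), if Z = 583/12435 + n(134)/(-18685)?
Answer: 35632885446/52421952691 ≈ 0.67973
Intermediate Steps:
n(B) = 7 + B²
Z = -8499062/9293919 (Z = 583/12435 + (7 + 134²)/(-18685) = 583*(1/12435) + (7 + 17956)*(-1/18685) = 583/12435 + 17963*(-1/18685) = 583/12435 - 17963/18685 = -8499062/9293919 ≈ -0.91448)
(-33821 + 26153)/(Z - 11280) = (-33821 + 26153)/(-8499062/9293919 - 11280) = -7668/(-104843905382/9293919) = -7668*(-9293919/104843905382) = 35632885446/52421952691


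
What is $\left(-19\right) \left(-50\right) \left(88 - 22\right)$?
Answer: $62700$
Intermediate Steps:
$\left(-19\right) \left(-50\right) \left(88 - 22\right) = 950 \left(88 - 22\right) = 950 \cdot 66 = 62700$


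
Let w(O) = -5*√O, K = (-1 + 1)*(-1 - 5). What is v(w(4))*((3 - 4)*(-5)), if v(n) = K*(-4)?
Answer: 0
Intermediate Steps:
K = 0 (K = 0*(-6) = 0)
v(n) = 0 (v(n) = 0*(-4) = 0)
v(w(4))*((3 - 4)*(-5)) = 0*((3 - 4)*(-5)) = 0*(-1*(-5)) = 0*5 = 0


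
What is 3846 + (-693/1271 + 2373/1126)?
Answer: 5506423281/1431146 ≈ 3847.6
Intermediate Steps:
3846 + (-693/1271 + 2373/1126) = 3846 + 2235765/1431146 = 5506423281/1431146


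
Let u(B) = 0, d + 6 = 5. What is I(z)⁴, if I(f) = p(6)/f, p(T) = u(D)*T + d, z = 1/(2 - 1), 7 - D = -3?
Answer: 1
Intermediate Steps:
D = 10 (D = 7 - 1*(-3) = 7 + 3 = 10)
d = -1 (d = -6 + 5 = -1)
z = 1 (z = 1/1 = 1)
p(T) = -1 (p(T) = 0*T - 1 = 0 - 1 = -1)
I(f) = -1/f
I(z)⁴ = (-1/1)⁴ = (-1*1)⁴ = (-1)⁴ = 1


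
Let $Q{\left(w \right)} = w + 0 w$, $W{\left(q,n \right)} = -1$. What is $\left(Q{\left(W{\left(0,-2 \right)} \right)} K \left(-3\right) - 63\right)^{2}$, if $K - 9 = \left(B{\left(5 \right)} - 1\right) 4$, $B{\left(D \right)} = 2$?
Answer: $576$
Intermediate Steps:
$Q{\left(w \right)} = w$ ($Q{\left(w \right)} = w + 0 = w$)
$K = 13$ ($K = 9 + \left(2 - 1\right) 4 = 9 + 1 \cdot 4 = 9 + 4 = 13$)
$\left(Q{\left(W{\left(0,-2 \right)} \right)} K \left(-3\right) - 63\right)^{2} = \left(\left(-1\right) 13 \left(-3\right) - 63\right)^{2} = \left(\left(-13\right) \left(-3\right) - 63\right)^{2} = \left(39 - 63\right)^{2} = \left(-24\right)^{2} = 576$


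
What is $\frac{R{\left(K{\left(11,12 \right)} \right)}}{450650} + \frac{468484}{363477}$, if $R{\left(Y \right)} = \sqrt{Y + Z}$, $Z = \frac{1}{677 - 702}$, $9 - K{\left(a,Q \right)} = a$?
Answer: $\frac{468484}{363477} + \frac{i \sqrt{51}}{2253250} \approx 1.2889 + 3.1694 \cdot 10^{-6} i$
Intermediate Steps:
$K{\left(a,Q \right)} = 9 - a$
$Z = - \frac{1}{25}$ ($Z = \frac{1}{-25} = - \frac{1}{25} \approx -0.04$)
$R{\left(Y \right)} = \sqrt{- \frac{1}{25} + Y}$ ($R{\left(Y \right)} = \sqrt{Y - \frac{1}{25}} = \sqrt{- \frac{1}{25} + Y}$)
$\frac{R{\left(K{\left(11,12 \right)} \right)}}{450650} + \frac{468484}{363477} = \frac{\frac{1}{5} \sqrt{-1 + 25 \left(9 - 11\right)}}{450650} + \frac{468484}{363477} = \frac{\sqrt{-1 + 25 \left(9 - 11\right)}}{5} \cdot \frac{1}{450650} + 468484 \cdot \frac{1}{363477} = \frac{\sqrt{-1 + 25 \left(-2\right)}}{5} \cdot \frac{1}{450650} + \frac{468484}{363477} = \frac{\sqrt{-1 - 50}}{5} \cdot \frac{1}{450650} + \frac{468484}{363477} = \frac{\sqrt{-51}}{5} \cdot \frac{1}{450650} + \frac{468484}{363477} = \frac{i \sqrt{51}}{5} \cdot \frac{1}{450650} + \frac{468484}{363477} = \frac{i \sqrt{51}}{2253250} + \frac{468484}{363477} = \frac{468484}{363477} + \frac{i \sqrt{51}}{2253250}$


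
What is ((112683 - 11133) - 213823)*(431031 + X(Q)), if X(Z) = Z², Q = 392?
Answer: -65645461735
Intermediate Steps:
((112683 - 11133) - 213823)*(431031 + X(Q)) = ((112683 - 11133) - 213823)*(431031 + 392²) = (101550 - 213823)*(431031 + 153664) = -112273*584695 = -65645461735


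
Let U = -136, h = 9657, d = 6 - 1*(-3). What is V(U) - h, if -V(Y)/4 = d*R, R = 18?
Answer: -10305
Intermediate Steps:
d = 9 (d = 6 + 3 = 9)
V(Y) = -648 (V(Y) = -36*18 = -4*162 = -648)
V(U) - h = -648 - 1*9657 = -648 - 9657 = -10305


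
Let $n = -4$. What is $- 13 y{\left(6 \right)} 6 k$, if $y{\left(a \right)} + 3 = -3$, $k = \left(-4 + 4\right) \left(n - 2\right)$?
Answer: $0$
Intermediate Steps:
$k = 0$ ($k = \left(-4 + 4\right) \left(-4 - 2\right) = 0 \left(-6\right) = 0$)
$y{\left(a \right)} = -6$ ($y{\left(a \right)} = -3 - 3 = -6$)
$- 13 y{\left(6 \right)} 6 k = \left(-13\right) \left(-6\right) 6 \cdot 0 = 78 \cdot 0 = 0$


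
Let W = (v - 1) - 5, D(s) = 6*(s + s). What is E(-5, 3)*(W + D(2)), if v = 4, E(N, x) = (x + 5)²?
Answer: 1408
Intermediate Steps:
D(s) = 12*s (D(s) = 6*(2*s) = 12*s)
E(N, x) = (5 + x)²
W = -2 (W = (4 - 1) - 5 = 3 - 5 = -2)
E(-5, 3)*(W + D(2)) = (5 + 3)²*(-2 + 12*2) = 8²*(-2 + 24) = 64*22 = 1408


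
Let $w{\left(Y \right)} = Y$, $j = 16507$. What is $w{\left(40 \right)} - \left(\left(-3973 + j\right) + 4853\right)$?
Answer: $-17347$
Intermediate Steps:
$w{\left(40 \right)} - \left(\left(-3973 + j\right) + 4853\right) = 40 - \left(\left(-3973 + 16507\right) + 4853\right) = 40 - \left(12534 + 4853\right) = 40 - 17387 = -17347$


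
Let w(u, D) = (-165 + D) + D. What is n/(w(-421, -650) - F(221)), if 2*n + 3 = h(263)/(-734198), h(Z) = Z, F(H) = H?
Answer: 2202857/2475715656 ≈ 0.00088979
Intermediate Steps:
w(u, D) = -165 + 2*D
n = -2202857/1468396 (n = -3/2 + (263/(-734198))/2 = -3/2 + (263*(-1/734198))/2 = -3/2 + (1/2)*(-263/734198) = -3/2 - 263/1468396 = -2202857/1468396 ≈ -1.5002)
n/(w(-421, -650) - F(221)) = -2202857/(1468396*((-165 + 2*(-650)) - 1*221)) = -2202857/(1468396*((-165 - 1300) - 221)) = -2202857/(1468396*(-1465 - 221)) = -2202857/1468396/(-1686) = -2202857/1468396*(-1/1686) = 2202857/2475715656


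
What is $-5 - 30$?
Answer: $-35$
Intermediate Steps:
$-5 - 30 = -35$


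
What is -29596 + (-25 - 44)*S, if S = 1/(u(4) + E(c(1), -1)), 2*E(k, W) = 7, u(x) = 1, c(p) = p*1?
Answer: -88834/3 ≈ -29611.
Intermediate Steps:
c(p) = p
E(k, W) = 7/2 (E(k, W) = (½)*7 = 7/2)
S = 2/9 (S = 1/(1 + 7/2) = 1/(9/2) = 2/9 ≈ 0.22222)
-29596 + (-25 - 44)*S = -29596 + (-25 - 44)*(2/9) = -29596 - 69*2/9 = -29596 - 46/3 = -88834/3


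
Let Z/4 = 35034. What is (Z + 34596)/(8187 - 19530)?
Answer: -58244/3781 ≈ -15.404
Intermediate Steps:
Z = 140136 (Z = 4*35034 = 140136)
(Z + 34596)/(8187 - 19530) = (140136 + 34596)/(8187 - 19530) = 174732/(-11343) = 174732*(-1/11343) = -58244/3781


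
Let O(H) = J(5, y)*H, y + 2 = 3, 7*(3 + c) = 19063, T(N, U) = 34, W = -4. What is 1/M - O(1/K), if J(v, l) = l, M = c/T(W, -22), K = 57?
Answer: -2738/542697 ≈ -0.0050452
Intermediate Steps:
c = 19042/7 (c = -3 + (1/7)*19063 = -3 + 19063/7 = 19042/7 ≈ 2720.3)
y = 1 (y = -2 + 3 = 1)
M = 9521/119 (M = (19042/7)/34 = (19042/7)*(1/34) = 9521/119 ≈ 80.008)
O(H) = H (O(H) = 1*H = H)
1/M - O(1/K) = 1/(9521/119) - 1/57 = 119/9521 - 1*1/57 = 119/9521 - 1/57 = -2738/542697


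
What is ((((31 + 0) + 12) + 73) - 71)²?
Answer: 2025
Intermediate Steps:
((((31 + 0) + 12) + 73) - 71)² = (((31 + 12) + 73) - 71)² = ((43 + 73) - 71)² = (116 - 71)² = 45² = 2025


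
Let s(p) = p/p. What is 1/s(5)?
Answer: 1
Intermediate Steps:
s(p) = 1
1/s(5) = 1/1 = 1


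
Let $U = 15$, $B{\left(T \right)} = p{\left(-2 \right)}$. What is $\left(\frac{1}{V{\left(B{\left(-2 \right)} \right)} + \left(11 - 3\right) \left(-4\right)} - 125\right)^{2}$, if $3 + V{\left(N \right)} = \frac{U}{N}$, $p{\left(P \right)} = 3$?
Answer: $\frac{14070001}{900} \approx 15633.0$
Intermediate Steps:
$B{\left(T \right)} = 3$
$V{\left(N \right)} = -3 + \frac{15}{N}$
$\left(\frac{1}{V{\left(B{\left(-2 \right)} \right)} + \left(11 - 3\right) \left(-4\right)} - 125\right)^{2} = \left(\frac{1}{\left(-3 + \frac{15}{3}\right) + \left(11 - 3\right) \left(-4\right)} - 125\right)^{2} = \left(\frac{1}{\left(-3 + 15 \cdot \frac{1}{3}\right) + 8 \left(-4\right)} - 125\right)^{2} = \left(\frac{1}{\left(-3 + 5\right) - 32} - 125\right)^{2} = \left(\frac{1}{2 - 32} - 125\right)^{2} = \left(\frac{1}{-30} - 125\right)^{2} = \left(- \frac{1}{30} - 125\right)^{2} = \left(- \frac{3751}{30}\right)^{2} = \frac{14070001}{900}$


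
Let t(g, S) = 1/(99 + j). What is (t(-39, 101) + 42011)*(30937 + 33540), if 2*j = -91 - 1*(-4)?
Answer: 300670629371/111 ≈ 2.7087e+9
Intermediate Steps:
j = -87/2 (j = (-91 - 1*(-4))/2 = (-91 + 4)/2 = (½)*(-87) = -87/2 ≈ -43.500)
t(g, S) = 2/111 (t(g, S) = 1/(99 - 87/2) = 1/(111/2) = 2/111)
(t(-39, 101) + 42011)*(30937 + 33540) = (2/111 + 42011)*(30937 + 33540) = (4663223/111)*64477 = 300670629371/111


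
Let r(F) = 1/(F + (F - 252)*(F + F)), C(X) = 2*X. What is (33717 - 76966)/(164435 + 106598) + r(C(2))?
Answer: -85904053/536645340 ≈ -0.16008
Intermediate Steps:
r(F) = 1/(F + 2*F*(-252 + F)) (r(F) = 1/(F + (-252 + F)*(2*F)) = 1/(F + 2*F*(-252 + F)))
(33717 - 76966)/(164435 + 106598) + r(C(2)) = (33717 - 76966)/(164435 + 106598) + 1/(((2*2))*(-503 + 2*(2*2))) = -43249/271033 + 1/(4*(-503 + 2*4)) = -43249*1/271033 + 1/(4*(-503 + 8)) = -43249/271033 + (1/4)/(-495) = -43249/271033 + (1/4)*(-1/495) = -43249/271033 - 1/1980 = -85904053/536645340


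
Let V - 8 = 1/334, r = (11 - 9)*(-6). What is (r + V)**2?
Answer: 1782225/111556 ≈ 15.976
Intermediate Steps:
r = -12 (r = 2*(-6) = -12)
V = 2673/334 (V = 8 + 1/334 = 2673/334 ≈ 8.0030)
(r + V)**2 = (-12 + 2673/334)**2 = (-1335/334)**2 = 1782225/111556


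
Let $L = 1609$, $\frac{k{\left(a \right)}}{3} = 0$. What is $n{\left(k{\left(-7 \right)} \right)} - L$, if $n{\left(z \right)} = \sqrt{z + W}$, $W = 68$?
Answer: $-1609 + 2 \sqrt{17} \approx -1600.8$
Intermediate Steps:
$k{\left(a \right)} = 0$ ($k{\left(a \right)} = 3 \cdot 0 = 0$)
$n{\left(z \right)} = \sqrt{68 + z}$ ($n{\left(z \right)} = \sqrt{z + 68} = \sqrt{68 + z}$)
$n{\left(k{\left(-7 \right)} \right)} - L = \sqrt{68 + 0} - 1609 = \sqrt{68} - 1609 = 2 \sqrt{17} - 1609 = -1609 + 2 \sqrt{17}$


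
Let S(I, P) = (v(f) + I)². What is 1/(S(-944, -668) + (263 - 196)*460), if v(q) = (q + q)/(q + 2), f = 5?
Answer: 49/45043784 ≈ 1.0878e-6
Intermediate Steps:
v(q) = 2*q/(2 + q) (v(q) = (2*q)/(2 + q) = 2*q/(2 + q))
S(I, P) = (10/7 + I)² (S(I, P) = (2*5/(2 + 5) + I)² = (2*5/7 + I)² = (2*5*(⅐) + I)² = (10/7 + I)²)
1/(S(-944, -668) + (263 - 196)*460) = 1/((10 + 7*(-944))²/49 + (263 - 196)*460) = 1/((10 - 6608)²/49 + 67*460) = 1/((1/49)*(-6598)² + 30820) = 1/((1/49)*43533604 + 30820) = 1/(43533604/49 + 30820) = 1/(45043784/49) = 49/45043784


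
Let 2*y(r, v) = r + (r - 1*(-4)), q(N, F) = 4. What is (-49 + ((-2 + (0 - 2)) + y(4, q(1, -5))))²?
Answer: 2209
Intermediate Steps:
y(r, v) = 2 + r (y(r, v) = (r + (r - 1*(-4)))/2 = (r + (r + 4))/2 = (r + (4 + r))/2 = (4 + 2*r)/2 = 2 + r)
(-49 + ((-2 + (0 - 2)) + y(4, q(1, -5))))² = (-49 + ((-2 + (0 - 2)) + (2 + 4)))² = (-49 + ((-2 - 2) + 6))² = (-49 + (-4 + 6))² = (-49 + 2)² = (-47)² = 2209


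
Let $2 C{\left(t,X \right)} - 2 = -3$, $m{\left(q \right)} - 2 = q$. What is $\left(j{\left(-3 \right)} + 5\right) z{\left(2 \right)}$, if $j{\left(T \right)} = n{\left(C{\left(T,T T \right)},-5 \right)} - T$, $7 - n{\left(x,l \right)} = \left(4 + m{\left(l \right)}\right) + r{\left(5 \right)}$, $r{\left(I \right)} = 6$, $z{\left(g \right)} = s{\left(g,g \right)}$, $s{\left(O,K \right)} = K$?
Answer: $16$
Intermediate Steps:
$m{\left(q \right)} = 2 + q$
$z{\left(g \right)} = g$
$C{\left(t,X \right)} = - \frac{1}{2}$ ($C{\left(t,X \right)} = 1 + \frac{1}{2} \left(-3\right) = 1 - \frac{3}{2} = - \frac{1}{2}$)
$n{\left(x,l \right)} = -5 - l$ ($n{\left(x,l \right)} = 7 - \left(\left(4 + \left(2 + l\right)\right) + 6\right) = 7 - \left(\left(6 + l\right) + 6\right) = 7 - \left(12 + l\right) = -5 - l$)
$j{\left(T \right)} = - T$ ($j{\left(T \right)} = \left(-5 - -5\right) - T = \left(-5 + 5\right) - T = 0 - T = - T$)
$\left(j{\left(-3 \right)} + 5\right) z{\left(2 \right)} = \left(\left(-1\right) \left(-3\right) + 5\right) 2 = \left(3 + 5\right) 2 = 8 \cdot 2 = 16$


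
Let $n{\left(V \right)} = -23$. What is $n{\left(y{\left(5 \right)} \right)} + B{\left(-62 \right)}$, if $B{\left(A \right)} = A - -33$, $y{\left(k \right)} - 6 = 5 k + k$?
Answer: $-52$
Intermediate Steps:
$y{\left(k \right)} = 6 + 6 k$ ($y{\left(k \right)} = 6 + \left(5 k + k\right) = 6 + 6 k$)
$B{\left(A \right)} = 33 + A$ ($B{\left(A \right)} = A + 33 = 33 + A$)
$n{\left(y{\left(5 \right)} \right)} + B{\left(-62 \right)} = -23 + \left(33 - 62\right) = -23 - 29 = -52$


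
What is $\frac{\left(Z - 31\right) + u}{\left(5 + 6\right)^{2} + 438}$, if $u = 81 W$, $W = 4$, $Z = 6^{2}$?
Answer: $\frac{329}{559} \approx 0.58855$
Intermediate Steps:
$Z = 36$
$u = 324$ ($u = 81 \cdot 4 = 324$)
$\frac{\left(Z - 31\right) + u}{\left(5 + 6\right)^{2} + 438} = \frac{\left(36 - 31\right) + 324}{\left(5 + 6\right)^{2} + 438} = \frac{5 + 324}{11^{2} + 438} = \frac{329}{121 + 438} = \frac{329}{559}$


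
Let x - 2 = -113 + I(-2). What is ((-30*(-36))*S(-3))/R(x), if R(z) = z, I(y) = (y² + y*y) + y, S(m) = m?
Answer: 216/7 ≈ 30.857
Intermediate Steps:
I(y) = y + 2*y² (I(y) = (y² + y²) + y = 2*y² + y = y + 2*y²)
x = -105 (x = 2 + (-113 - 2*(1 + 2*(-2))) = 2 + (-113 - 2*(1 - 4)) = 2 + (-113 - 2*(-3)) = 2 + (-113 + 6) = 2 - 107 = -105)
((-30*(-36))*S(-3))/R(x) = (-30*(-36)*(-3))/(-105) = (1080*(-3))*(-1/105) = -3240*(-1/105) = 216/7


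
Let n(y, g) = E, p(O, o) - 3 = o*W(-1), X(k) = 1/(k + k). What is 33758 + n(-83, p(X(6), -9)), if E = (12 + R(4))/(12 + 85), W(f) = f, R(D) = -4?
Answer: 3274534/97 ≈ 33758.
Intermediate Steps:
X(k) = 1/(2*k)
p(O, o) = 3 - o (p(O, o) = 3 + o*(-1) = 3 - o)
E = 8/97 (E = (12 - 4)/(12 + 85) = 8/97 ≈ 0.082474)
n(y, g) = 8/97
33758 + n(-83, p(X(6), -9)) = 33758 + 8/97 = 3274534/97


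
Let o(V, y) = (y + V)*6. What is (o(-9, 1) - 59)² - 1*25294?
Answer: -13845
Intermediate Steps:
o(V, y) = 6*V + 6*y (o(V, y) = (V + y)*6 = 6*V + 6*y)
(o(-9, 1) - 59)² - 1*25294 = ((6*(-9) + 6*1) - 59)² - 1*25294 = ((-54 + 6) - 59)² - 25294 = (-48 - 59)² - 25294 = (-107)² - 25294 = 11449 - 25294 = -13845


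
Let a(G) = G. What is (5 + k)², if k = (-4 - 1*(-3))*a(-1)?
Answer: 36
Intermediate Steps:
k = 1 (k = (-4 - 1*(-3))*(-1) = (-4 + 3)*(-1) = -1*(-1) = 1)
(5 + k)² = (5 + 1)² = 6² = 36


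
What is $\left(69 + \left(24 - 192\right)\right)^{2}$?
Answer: $9801$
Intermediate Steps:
$\left(69 + \left(24 - 192\right)\right)^{2} = \left(69 - 168\right)^{2} = \left(-99\right)^{2} = 9801$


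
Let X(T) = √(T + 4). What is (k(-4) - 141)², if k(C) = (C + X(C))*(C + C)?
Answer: 11881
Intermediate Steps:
X(T) = √(4 + T)
k(C) = 2*C*(C + √(4 + C)) (k(C) = (C + √(4 + C))*(C + C) = (C + √(4 + C))*(2*C) = 2*C*(C + √(4 + C)))
(k(-4) - 141)² = (2*(-4)*(-4 + √(4 - 4)) - 141)² = (2*(-4)*(-4 + √0) - 141)² = (2*(-4)*(-4 + 0) - 141)² = (2*(-4)*(-4) - 141)² = (32 - 141)² = (-109)² = 11881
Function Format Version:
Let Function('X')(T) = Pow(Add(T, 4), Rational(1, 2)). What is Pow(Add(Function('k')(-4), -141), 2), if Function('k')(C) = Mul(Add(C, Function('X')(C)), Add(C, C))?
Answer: 11881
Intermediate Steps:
Function('X')(T) = Pow(Add(4, T), Rational(1, 2))
Function('k')(C) = Mul(2, C, Add(C, Pow(Add(4, C), Rational(1, 2)))) (Function('k')(C) = Mul(Add(C, Pow(Add(4, C), Rational(1, 2))), Add(C, C)) = Mul(Add(C, Pow(Add(4, C), Rational(1, 2))), Mul(2, C)) = Mul(2, C, Add(C, Pow(Add(4, C), Rational(1, 2)))))
Pow(Add(Function('k')(-4), -141), 2) = Pow(Add(Mul(2, -4, Add(-4, Pow(Add(4, -4), Rational(1, 2)))), -141), 2) = Pow(Add(Mul(2, -4, Add(-4, Pow(0, Rational(1, 2)))), -141), 2) = Pow(Add(Mul(2, -4, Add(-4, 0)), -141), 2) = Pow(Add(Mul(2, -4, -4), -141), 2) = Pow(Add(32, -141), 2) = Pow(-109, 2) = 11881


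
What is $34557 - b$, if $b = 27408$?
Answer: $7149$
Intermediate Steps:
$34557 - b = 34557 - 27408 = 7149$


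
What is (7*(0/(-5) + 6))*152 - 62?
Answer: 6322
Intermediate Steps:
(7*(0/(-5) + 6))*152 - 62 = (7*(0*(-⅕) + 6))*152 - 62 = (7*(0 + 6))*152 - 62 = (7*6)*152 - 62 = 42*152 - 62 = 6384 - 62 = 6322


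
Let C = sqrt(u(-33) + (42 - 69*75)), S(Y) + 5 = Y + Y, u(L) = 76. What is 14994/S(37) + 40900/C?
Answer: 4998/23 - 40900*I*sqrt(5057)/5057 ≈ 217.3 - 575.14*I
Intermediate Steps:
S(Y) = -5 + 2*Y (S(Y) = -5 + (Y + Y) = -5 + 2*Y)
C = I*sqrt(5057) (C = sqrt(76 + (42 - 69*75)) = sqrt(76 + (42 - 5175)) = sqrt(76 - 5133) = sqrt(-5057) = I*sqrt(5057) ≈ 71.113*I)
14994/S(37) + 40900/C = 14994/(-5 + 2*37) + 40900/((I*sqrt(5057))) = 14994/(-5 + 74) + 40900*(-I*sqrt(5057)/5057) = 14994/69 - 40900*I*sqrt(5057)/5057 = 14994*(1/69) - 40900*I*sqrt(5057)/5057 = 4998/23 - 40900*I*sqrt(5057)/5057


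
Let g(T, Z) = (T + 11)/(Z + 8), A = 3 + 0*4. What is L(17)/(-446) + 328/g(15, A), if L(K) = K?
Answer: 804363/5798 ≈ 138.73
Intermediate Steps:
A = 3 (A = 3 + 0 = 3)
g(T, Z) = (11 + T)/(8 + Z)
L(17)/(-446) + 328/g(15, A) = 17/(-446) + 328/(((11 + 15)/(8 + 3))) = 17*(-1/446) + 328/((26/11)) = -17/446 + 328/(((1/11)*26)) = -17/446 + 328/(26/11) = -17/446 + 328*(11/26) = -17/446 + 1804/13 = 804363/5798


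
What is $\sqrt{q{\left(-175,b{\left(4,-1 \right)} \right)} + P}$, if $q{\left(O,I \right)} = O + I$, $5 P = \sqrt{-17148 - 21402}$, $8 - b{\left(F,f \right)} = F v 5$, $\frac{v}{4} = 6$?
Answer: $\sqrt{-647 + i \sqrt{1542}} \approx 0.77154 + 25.448 i$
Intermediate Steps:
$v = 24$ ($v = 4 \cdot 6 = 24$)
$b{\left(F,f \right)} = 8 - 120 F$ ($b{\left(F,f \right)} = 8 - F 24 \cdot 5 = 8 - 24 F 5 = 8 - 120 F$)
$P = i \sqrt{1542}$ ($P = \frac{\sqrt{-17148 - 21402}}{5} = \frac{\sqrt{-38550}}{5} = \frac{5 i \sqrt{1542}}{5} = i \sqrt{1542} \approx 39.268 i$)
$q{\left(O,I \right)} = I + O$
$\sqrt{q{\left(-175,b{\left(4,-1 \right)} \right)} + P} = \sqrt{\left(\left(8 - 480\right) - 175\right) + i \sqrt{1542}} = \sqrt{\left(-472 - 175\right) + i \sqrt{1542}} = \sqrt{-647 + i \sqrt{1542}}$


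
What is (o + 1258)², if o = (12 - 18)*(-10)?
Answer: 1737124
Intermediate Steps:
o = 60 (o = -6*(-10) = 60)
(o + 1258)² = (60 + 1258)² = 1318² = 1737124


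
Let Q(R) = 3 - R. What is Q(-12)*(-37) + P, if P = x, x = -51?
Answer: -606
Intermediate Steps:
P = -51
Q(-12)*(-37) + P = (3 - 1*(-12))*(-37) - 51 = (3 + 12)*(-37) - 51 = 15*(-37) - 51 = -555 - 51 = -606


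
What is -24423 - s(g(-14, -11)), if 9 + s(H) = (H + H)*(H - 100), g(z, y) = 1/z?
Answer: -2393973/98 ≈ -24428.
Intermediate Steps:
s(H) = -9 + 2*H*(-100 + H) (s(H) = -9 + (H + H)*(H - 100) = -9 + (2*H)*(-100 + H) = -9 + 2*H*(-100 + H))
-24423 - s(g(-14, -11)) = -24423 - (-9 - 200/(-14) + 2*(1/(-14))²) = -24423 - (-9 - 200*(-1/14) + 2*(-1/14)²) = -24423 - (-9 + 100/7 + 2*(1/196)) = -24423 - (-9 + 100/7 + 1/98) = -24423 - 1*519/98 = -24423 - 519/98 = -2393973/98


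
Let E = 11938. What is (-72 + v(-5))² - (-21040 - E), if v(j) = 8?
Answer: 37074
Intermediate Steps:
(-72 + v(-5))² - (-21040 - E) = (-72 + 8)² - (-21040 - 1*11938) = (-64)² - (-21040 - 11938) = 4096 - 1*(-32978) = 4096 + 32978 = 37074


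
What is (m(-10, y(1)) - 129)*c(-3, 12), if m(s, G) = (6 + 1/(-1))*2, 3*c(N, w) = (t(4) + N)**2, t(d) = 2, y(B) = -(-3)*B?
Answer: -119/3 ≈ -39.667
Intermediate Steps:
y(B) = 3*B
c(N, w) = (2 + N)**2/3
m(s, G) = 10 (m(s, G) = (6 - 1)*2 = 5*2 = 10)
(m(-10, y(1)) - 129)*c(-3, 12) = (10 - 129)*((2 - 3)**2/3) = -119*(-1)**2/3 = -119/3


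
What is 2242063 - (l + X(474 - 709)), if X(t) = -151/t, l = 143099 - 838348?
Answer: 690268169/235 ≈ 2.9373e+6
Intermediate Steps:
l = -695249
2242063 - (l + X(474 - 709)) = 2242063 - (-695249 - 151/(474 - 709)) = 2242063 - (-695249 - 151/(-235)) = 2242063 - (-695249 - 151*(-1/235)) = 2242063 - (-695249 + 151/235) = 2242063 - 1*(-163383364/235) = 2242063 + 163383364/235 = 690268169/235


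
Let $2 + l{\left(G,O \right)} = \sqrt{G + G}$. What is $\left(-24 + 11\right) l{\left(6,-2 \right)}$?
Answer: $26 - 26 \sqrt{3} \approx -19.033$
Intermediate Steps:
$l{\left(G,O \right)} = -2 + \sqrt{2} \sqrt{G}$ ($l{\left(G,O \right)} = -2 + \sqrt{G + G} = -2 + \sqrt{2 G} = -2 + \sqrt{2} \sqrt{G}$)
$\left(-24 + 11\right) l{\left(6,-2 \right)} = \left(-24 + 11\right) \left(-2 + \sqrt{2} \sqrt{6}\right) = - 13 \left(-2 + 2 \sqrt{3}\right) = 26 - 26 \sqrt{3}$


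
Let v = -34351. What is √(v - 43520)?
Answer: I*√77871 ≈ 279.05*I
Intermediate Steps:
√(v - 43520) = √(-34351 - 43520) = √(-77871) = I*√77871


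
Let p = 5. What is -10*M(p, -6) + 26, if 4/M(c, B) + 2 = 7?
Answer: 18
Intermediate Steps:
M(c, B) = ⅘ (M(c, B) = 4/(-2 + 7) = 4/5 = 4*(⅕) = ⅘)
-10*M(p, -6) + 26 = -10*⅘ + 26 = -8 + 26 = 18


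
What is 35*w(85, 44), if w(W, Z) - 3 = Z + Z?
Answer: 3185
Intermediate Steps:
w(W, Z) = 3 + 2*Z (w(W, Z) = 3 + (Z + Z) = 3 + 2*Z)
35*w(85, 44) = 35*(3 + 2*44) = 35*(3 + 88) = 35*91 = 3185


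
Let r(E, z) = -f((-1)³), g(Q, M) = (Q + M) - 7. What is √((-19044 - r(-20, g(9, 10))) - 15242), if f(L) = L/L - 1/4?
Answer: I*√137141/2 ≈ 185.16*I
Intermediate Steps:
f(L) = ¾ (f(L) = 1 - 1*¼ = 1 - ¼ = ¾)
g(Q, M) = -7 + M + Q (g(Q, M) = (M + Q) - 7 = -7 + M + Q)
r(E, z) = -¾ (r(E, z) = -1*¾ = -¾)
√((-19044 - r(-20, g(9, 10))) - 15242) = √((-19044 - 1*(-¾)) - 15242) = √((-19044 + ¾) - 15242) = √(-76173/4 - 15242) = √(-137141/4) = I*√137141/2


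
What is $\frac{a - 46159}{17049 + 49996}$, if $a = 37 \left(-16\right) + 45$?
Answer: $- \frac{4246}{6095} \approx -0.69664$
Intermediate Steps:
$a = -547$ ($a = -592 + 45 = -547$)
$\frac{a - 46159}{17049 + 49996} = \frac{-547 - 46159}{17049 + 49996} = - \frac{46706}{67045} = \left(-46706\right) \frac{1}{67045} = - \frac{4246}{6095}$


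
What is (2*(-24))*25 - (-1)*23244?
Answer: 22044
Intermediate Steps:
(2*(-24))*25 - (-1)*23244 = -48*25 - 1*(-23244) = -1200 + 23244 = 22044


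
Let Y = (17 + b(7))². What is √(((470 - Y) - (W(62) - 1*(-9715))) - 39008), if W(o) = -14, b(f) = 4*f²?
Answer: 2*I*√23402 ≈ 305.95*I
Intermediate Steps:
Y = 45369 (Y = (17 + 4*7²)² = (17 + 4*49)² = (17 + 196)² = 213² = 45369)
√(((470 - Y) - (W(62) - 1*(-9715))) - 39008) = √(((470 - 1*45369) - (-14 - 1*(-9715))) - 39008) = √(((470 - 45369) - (-14 + 9715)) - 39008) = √((-44899 - 1*9701) - 39008) = √((-44899 - 9701) - 39008) = √(-54600 - 39008) = √(-93608) = 2*I*√23402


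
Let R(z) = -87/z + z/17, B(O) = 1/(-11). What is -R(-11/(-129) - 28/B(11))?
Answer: -1554894010/87156399 ≈ -17.840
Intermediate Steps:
B(O) = -1/11
R(z) = -87/z + z/17 (R(z) = -87/z + z*(1/17) = -87/z + z/17)
-R(-11/(-129) - 28/B(11)) = -(-87/(-11/(-129) - 28/(-1/11)) + (-11/(-129) - 28/(-1/11))/17) = -(-87/(-11*(-1/129) - 28*(-11)) + (-11*(-1/129) - 28*(-11))/17) = -(-87/(11/129 + 308) + (11/129 + 308)/17) = -(-87/39743/129 + (1/17)*(39743/129)) = -(-87*129/39743 + 39743/2193) = -(-11223/39743 + 39743/2193) = -1*1554894010/87156399 = -1554894010/87156399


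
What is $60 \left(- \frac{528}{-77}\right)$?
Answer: $\frac{2880}{7} \approx 411.43$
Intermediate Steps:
$60 \left(- \frac{528}{-77}\right) = 60 \left(\left(-528\right) \left(- \frac{1}{77}\right)\right) = 60 \cdot \frac{48}{7} = \frac{2880}{7}$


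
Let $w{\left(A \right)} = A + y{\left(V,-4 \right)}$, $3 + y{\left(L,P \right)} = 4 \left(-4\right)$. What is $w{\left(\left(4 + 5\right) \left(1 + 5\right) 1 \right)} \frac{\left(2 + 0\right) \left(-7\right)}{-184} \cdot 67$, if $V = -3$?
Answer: $\frac{16415}{92} \approx 178.42$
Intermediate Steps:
$y{\left(L,P \right)} = -19$ ($y{\left(L,P \right)} = -3 + 4 \left(-4\right) = -3 - 16 = -19$)
$w{\left(A \right)} = -19 + A$ ($w{\left(A \right)} = A - 19 = -19 + A$)
$w{\left(\left(4 + 5\right) \left(1 + 5\right) 1 \right)} \frac{\left(2 + 0\right) \left(-7\right)}{-184} \cdot 67 = \left(-19 + \left(4 + 5\right) \left(1 + 5\right) 1\right) \frac{\left(2 + 0\right) \left(-7\right)}{-184} \cdot 67 = \left(-19 + 9 \cdot 6 \cdot 1\right) 2 \left(-7\right) \left(- \frac{1}{184}\right) 67 = \left(-19 + 54 \cdot 1\right) \left(\left(-14\right) \left(- \frac{1}{184}\right)\right) 67 = \left(-19 + 54\right) \frac{7}{92} \cdot 67 = 35 \cdot \frac{7}{92} \cdot 67 = \frac{245}{92} \cdot 67 = \frac{16415}{92}$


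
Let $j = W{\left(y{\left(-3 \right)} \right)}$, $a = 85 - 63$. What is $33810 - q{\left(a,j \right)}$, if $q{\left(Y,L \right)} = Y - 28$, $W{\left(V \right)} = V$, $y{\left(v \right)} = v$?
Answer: $33816$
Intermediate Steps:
$a = 22$
$j = -3$
$q{\left(Y,L \right)} = -28 + Y$
$33810 - q{\left(a,j \right)} = 33810 - \left(-28 + 22\right) = 33810 - -6 = 33810 + 6 = 33816$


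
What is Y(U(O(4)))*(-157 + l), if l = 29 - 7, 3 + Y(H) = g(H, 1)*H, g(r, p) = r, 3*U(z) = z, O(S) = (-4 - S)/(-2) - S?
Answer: 405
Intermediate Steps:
O(S) = 2 - S/2 (O(S) = (-4 - S)*(-½) - S = (2 + S/2) - S = 2 - S/2)
U(z) = z/3
Y(H) = -3 + H² (Y(H) = -3 + H*H = -3 + H²)
l = 22
Y(U(O(4)))*(-157 + l) = (-3 + ((2 - ½*4)/3)²)*(-157 + 22) = (-3 + ((2 - 2)/3)²)*(-135) = (-3 + ((⅓)*0)²)*(-135) = (-3 + 0²)*(-135) = (-3 + 0)*(-135) = -3*(-135) = 405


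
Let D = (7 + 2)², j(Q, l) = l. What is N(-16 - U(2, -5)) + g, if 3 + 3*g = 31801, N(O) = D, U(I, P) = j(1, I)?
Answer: 32041/3 ≈ 10680.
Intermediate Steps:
U(I, P) = I
D = 81 (D = 9² = 81)
N(O) = 81
g = 31798/3 (g = -1 + (⅓)*31801 = -1 + 31801/3 = 31798/3 ≈ 10599.)
N(-16 - U(2, -5)) + g = 81 + 31798/3 = 32041/3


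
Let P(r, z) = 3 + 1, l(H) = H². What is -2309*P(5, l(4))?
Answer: -9236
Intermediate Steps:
P(r, z) = 4
-2309*P(5, l(4)) = -2309*4 = -9236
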